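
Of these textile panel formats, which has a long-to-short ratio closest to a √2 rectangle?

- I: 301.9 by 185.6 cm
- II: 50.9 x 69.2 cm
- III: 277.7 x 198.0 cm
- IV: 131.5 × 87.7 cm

III

Ratios (long/short): I ≈ 1.627; II ≈ 1.360; III ≈ 1.403; IV ≈ 1.499.
root-2 ≈ 1.414; option III is nearest (Δ 0.011).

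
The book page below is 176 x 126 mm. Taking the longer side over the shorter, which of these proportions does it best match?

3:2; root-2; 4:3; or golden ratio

Ratio = 176 / 126 ≈ 1.397.
Distances: 3:2 1.500 (Δ 0.103); root-2 1.414 (Δ 0.017); 4:3 1.333 (Δ 0.064); golden ratio 1.618 (Δ 0.221).

root-2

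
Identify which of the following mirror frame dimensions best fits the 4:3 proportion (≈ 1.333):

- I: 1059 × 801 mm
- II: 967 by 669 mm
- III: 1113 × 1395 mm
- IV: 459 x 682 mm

I

Ratios (long/short): I ≈ 1.322; II ≈ 1.445; III ≈ 1.253; IV ≈ 1.486.
4:3 ≈ 1.333; option I is nearest (Δ 0.011).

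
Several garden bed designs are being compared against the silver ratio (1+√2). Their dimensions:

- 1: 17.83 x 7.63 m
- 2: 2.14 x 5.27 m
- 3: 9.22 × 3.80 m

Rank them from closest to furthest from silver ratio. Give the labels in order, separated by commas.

3, 2, 1

Ratios: 1 = 17.83 / 7.63 ≈ 2.337; 2 = 5.27 / 2.14 ≈ 2.463; 3 = 9.22 / 3.80 ≈ 2.426.
|Δ from 2.414|: 1 0.077; 2 0.049; 3 0.012.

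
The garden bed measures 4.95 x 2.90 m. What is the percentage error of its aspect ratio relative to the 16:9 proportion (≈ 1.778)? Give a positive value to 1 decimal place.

Ratio = 4.95 / 2.90 ≈ 1.7069.
Ideal 16:9 ≈ 1.7778. |1.7069 − 1.7778| / 1.7778 ≈ 3.99% → 4.0%.

4.0%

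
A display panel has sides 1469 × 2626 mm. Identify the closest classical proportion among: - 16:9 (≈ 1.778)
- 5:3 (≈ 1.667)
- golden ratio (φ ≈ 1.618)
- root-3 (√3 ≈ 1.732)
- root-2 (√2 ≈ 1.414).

2626/1469 ≈ 1.788. Nearest candidates are 16:9 (1.778, off by 0.010) and root-3 (1.732, off by 0.056).

16:9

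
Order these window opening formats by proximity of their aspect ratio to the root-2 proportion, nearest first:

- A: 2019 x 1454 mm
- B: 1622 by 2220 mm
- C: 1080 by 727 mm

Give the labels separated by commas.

A: 2019/1454 ≈ 1.389 → |1.389 − 1.414| = 0.025
B: 2220/1622 ≈ 1.369 → |1.369 − 1.414| = 0.045
C: 1080/727 ≈ 1.486 → |1.486 − 1.414| = 0.072

A, B, C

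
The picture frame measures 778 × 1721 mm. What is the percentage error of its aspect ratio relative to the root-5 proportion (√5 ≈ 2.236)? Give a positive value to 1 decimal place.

Ratio = 1721 / 778 ≈ 2.2121.
Ideal root-5 ≈ 2.2361. |2.2121 − 2.2361| / 2.2361 ≈ 1.07% → 1.1%.

1.1%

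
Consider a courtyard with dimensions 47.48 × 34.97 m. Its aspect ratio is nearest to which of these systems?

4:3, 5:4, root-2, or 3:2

Ratio = 47.48 / 34.97 ≈ 1.358.
Distances: 4:3 1.333 (Δ 0.025); 5:4 1.250 (Δ 0.108); root-2 1.414 (Δ 0.056); 3:2 1.500 (Δ 0.142).

4:3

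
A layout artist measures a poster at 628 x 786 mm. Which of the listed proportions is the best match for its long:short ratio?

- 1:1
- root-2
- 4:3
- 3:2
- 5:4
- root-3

Ratio = 786 / 628 ≈ 1.252.
Distances: 1:1 1.000 (Δ 0.252); root-2 1.414 (Δ 0.162); 4:3 1.333 (Δ 0.081); 3:2 1.500 (Δ 0.248); 5:4 1.250 (Δ 0.002); root-3 1.732 (Δ 0.480).

5:4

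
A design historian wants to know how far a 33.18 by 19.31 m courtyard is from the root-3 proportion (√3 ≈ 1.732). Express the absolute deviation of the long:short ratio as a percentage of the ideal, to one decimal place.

Ratio = 33.18 / 19.31 ≈ 1.7183.
Ideal root-3 ≈ 1.7321. |1.7183 − 1.7321| / 1.7321 ≈ 0.80% → 0.8%.

0.8%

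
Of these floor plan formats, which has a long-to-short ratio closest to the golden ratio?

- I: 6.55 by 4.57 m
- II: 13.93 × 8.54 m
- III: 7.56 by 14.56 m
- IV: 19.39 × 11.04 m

II

Ratios (long/short): I ≈ 1.433; II ≈ 1.631; III ≈ 1.926; IV ≈ 1.756.
golden ratio ≈ 1.618; option II is nearest (Δ 0.013).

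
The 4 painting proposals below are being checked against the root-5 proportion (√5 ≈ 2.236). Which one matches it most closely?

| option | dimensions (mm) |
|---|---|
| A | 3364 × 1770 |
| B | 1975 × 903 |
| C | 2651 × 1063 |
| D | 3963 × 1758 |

D

Ratios (long/short): A ≈ 1.901; B ≈ 2.187; C ≈ 2.494; D ≈ 2.254.
root-5 ≈ 2.236; option D is nearest (Δ 0.018).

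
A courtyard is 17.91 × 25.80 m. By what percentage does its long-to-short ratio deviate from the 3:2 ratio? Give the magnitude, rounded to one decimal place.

4.0%

Ratio = 25.80 / 17.91 ≈ 1.4405.
Ideal 3:2 = 1.5000. |1.4405 − 1.5000| / 1.5000 ≈ 3.97% → 4.0%.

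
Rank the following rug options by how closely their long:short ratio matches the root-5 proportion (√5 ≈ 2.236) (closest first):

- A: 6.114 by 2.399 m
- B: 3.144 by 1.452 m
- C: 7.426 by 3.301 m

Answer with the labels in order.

C, B, A

A: 6.114/2.399 ≈ 2.549 → |2.549 − 2.236| = 0.313
B: 3.144/1.452 ≈ 2.165 → |2.165 − 2.236| = 0.071
C: 7.426/3.301 ≈ 2.250 → |2.250 − 2.236| = 0.014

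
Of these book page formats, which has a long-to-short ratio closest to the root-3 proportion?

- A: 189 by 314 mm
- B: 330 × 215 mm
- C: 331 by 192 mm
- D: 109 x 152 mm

C

Ratios (long/short): A ≈ 1.661; B ≈ 1.535; C ≈ 1.724; D ≈ 1.394.
root-3 ≈ 1.732; option C is nearest (Δ 0.008).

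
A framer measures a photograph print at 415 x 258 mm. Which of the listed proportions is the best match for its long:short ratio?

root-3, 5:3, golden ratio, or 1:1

golden ratio

Ratio = 415 / 258 ≈ 1.609.
Distances: root-3 1.732 (Δ 0.123); 5:3 1.667 (Δ 0.058); golden ratio 1.618 (Δ 0.009); 1:1 1.000 (Δ 0.609).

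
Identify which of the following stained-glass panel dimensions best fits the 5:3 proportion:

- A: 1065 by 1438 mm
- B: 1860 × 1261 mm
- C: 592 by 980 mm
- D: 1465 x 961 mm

Ratios (long/short): A ≈ 1.350; B ≈ 1.475; C ≈ 1.655; D ≈ 1.524.
5:3 ≈ 1.667; option C is nearest (Δ 0.012).

C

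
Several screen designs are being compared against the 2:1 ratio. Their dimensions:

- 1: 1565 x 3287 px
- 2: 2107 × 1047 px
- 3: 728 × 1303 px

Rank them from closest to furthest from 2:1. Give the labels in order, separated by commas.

1: 3287/1565 ≈ 2.100 → |2.100 − 2.000| = 0.100
2: 2107/1047 ≈ 2.012 → |2.012 − 2.000| = 0.012
3: 1303/728 ≈ 1.790 → |1.790 − 2.000| = 0.210

2, 1, 3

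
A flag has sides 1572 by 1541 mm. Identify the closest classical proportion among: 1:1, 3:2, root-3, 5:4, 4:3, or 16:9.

1:1

Ratio = 1572 / 1541 ≈ 1.020.
Distances: 1:1 1.000 (Δ 0.020); 3:2 1.500 (Δ 0.480); root-3 1.732 (Δ 0.712); 5:4 1.250 (Δ 0.230); 4:3 1.333 (Δ 0.313); 16:9 1.778 (Δ 0.758).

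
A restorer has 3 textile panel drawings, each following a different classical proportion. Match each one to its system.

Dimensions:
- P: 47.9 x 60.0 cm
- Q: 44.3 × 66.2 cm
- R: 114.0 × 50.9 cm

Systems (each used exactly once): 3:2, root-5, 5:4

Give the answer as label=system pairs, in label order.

P=5:4, Q=3:2, R=root-5

Ratios: P ≈ 1.253; Q ≈ 1.494; R ≈ 2.240.
Targets: 3:2 ≈ 1.500; root-5 ≈ 2.236; 5:4 ≈ 1.250.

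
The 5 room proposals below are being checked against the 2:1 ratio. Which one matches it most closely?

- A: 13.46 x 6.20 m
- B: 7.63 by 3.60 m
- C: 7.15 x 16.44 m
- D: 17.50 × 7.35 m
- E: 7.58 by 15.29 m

E

Ratios (long/short): A ≈ 2.171; B ≈ 2.119; C ≈ 2.299; D ≈ 2.381; E ≈ 2.017.
2:1 ≈ 2.000; option E is nearest (Δ 0.017).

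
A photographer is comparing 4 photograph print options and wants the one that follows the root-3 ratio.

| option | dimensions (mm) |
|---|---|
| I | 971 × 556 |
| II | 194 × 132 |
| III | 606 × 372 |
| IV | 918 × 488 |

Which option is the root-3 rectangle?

Target root-3 ≈ 1.732.
I: 1.746 (Δ0.014)  II: 1.470 (Δ0.262)  III: 1.629 (Δ0.103)  IV: 1.881 (Δ0.149)

I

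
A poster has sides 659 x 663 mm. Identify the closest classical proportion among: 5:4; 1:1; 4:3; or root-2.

Ratio = 663 / 659 ≈ 1.006.
Distances: 5:4 1.250 (Δ 0.244); 1:1 1.000 (Δ 0.006); 4:3 1.333 (Δ 0.327); root-2 1.414 (Δ 0.408).

1:1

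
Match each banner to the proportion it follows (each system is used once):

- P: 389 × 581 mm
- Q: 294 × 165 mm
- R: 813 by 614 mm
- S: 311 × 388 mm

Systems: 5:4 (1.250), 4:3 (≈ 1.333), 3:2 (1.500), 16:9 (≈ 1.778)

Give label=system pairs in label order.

P=3:2, Q=16:9, R=4:3, S=5:4

P = 581/389 ≈ 1.494 → 3:2 (1.500)
Q = 294/165 ≈ 1.782 → 16:9 (1.778)
R = 813/614 ≈ 1.324 → 4:3 (1.333)
S = 388/311 ≈ 1.248 → 5:4 (1.250)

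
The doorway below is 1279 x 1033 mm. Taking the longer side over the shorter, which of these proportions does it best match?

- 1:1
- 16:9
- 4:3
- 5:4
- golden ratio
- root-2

Ratio = 1279 / 1033 ≈ 1.238.
Distances: 1:1 1.000 (Δ 0.238); 16:9 1.778 (Δ 0.540); 4:3 1.333 (Δ 0.095); 5:4 1.250 (Δ 0.012); golden ratio 1.618 (Δ 0.380); root-2 1.414 (Δ 0.176).

5:4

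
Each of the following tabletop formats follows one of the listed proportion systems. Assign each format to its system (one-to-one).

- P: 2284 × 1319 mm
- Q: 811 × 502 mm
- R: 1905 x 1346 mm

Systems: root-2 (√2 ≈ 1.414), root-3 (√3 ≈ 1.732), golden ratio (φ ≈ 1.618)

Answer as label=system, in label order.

P=root-3, Q=golden ratio, R=root-2

P = 2284/1319 ≈ 1.732 → root-3 (1.732)
Q = 811/502 ≈ 1.616 → golden ratio (1.618)
R = 1905/1346 ≈ 1.415 → root-2 (1.414)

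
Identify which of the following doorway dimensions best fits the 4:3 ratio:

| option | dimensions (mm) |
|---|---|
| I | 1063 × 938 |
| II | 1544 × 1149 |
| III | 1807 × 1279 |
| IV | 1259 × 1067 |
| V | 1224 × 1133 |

Ratios (long/short): I ≈ 1.133; II ≈ 1.344; III ≈ 1.413; IV ≈ 1.180; V ≈ 1.080.
4:3 ≈ 1.333; option II is nearest (Δ 0.011).

II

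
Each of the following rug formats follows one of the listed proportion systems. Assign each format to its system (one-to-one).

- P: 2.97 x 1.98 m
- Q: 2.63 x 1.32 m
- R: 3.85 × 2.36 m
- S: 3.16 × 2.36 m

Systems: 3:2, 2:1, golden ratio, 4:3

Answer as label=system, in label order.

Ratios: P ≈ 1.500; Q ≈ 1.992; R ≈ 1.631; S ≈ 1.339.
Targets: 3:2 ≈ 1.500; 2:1 ≈ 2.000; golden ratio ≈ 1.618; 4:3 ≈ 1.333.

P=3:2, Q=2:1, R=golden ratio, S=4:3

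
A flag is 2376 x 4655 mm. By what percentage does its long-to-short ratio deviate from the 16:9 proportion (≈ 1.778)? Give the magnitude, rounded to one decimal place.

Ratio = 4655 / 2376 ≈ 1.9592.
Ideal 16:9 ≈ 1.7778. |1.9592 − 1.7778| / 1.7778 ≈ 10.20% → 10.2%.

10.2%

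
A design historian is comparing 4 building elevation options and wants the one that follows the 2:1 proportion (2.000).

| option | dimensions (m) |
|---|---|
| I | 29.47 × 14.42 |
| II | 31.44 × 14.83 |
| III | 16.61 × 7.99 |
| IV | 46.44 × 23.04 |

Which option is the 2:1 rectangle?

IV

Ratios (long/short): I ≈ 2.044; II ≈ 2.120; III ≈ 2.079; IV ≈ 2.016.
2:1 ≈ 2.000; option IV is nearest (Δ 0.016).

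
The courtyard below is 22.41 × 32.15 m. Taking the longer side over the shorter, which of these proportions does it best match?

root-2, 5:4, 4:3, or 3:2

Ratio = 32.15 / 22.41 ≈ 1.435.
Distances: root-2 1.414 (Δ 0.021); 5:4 1.250 (Δ 0.185); 4:3 1.333 (Δ 0.102); 3:2 1.500 (Δ 0.065).

root-2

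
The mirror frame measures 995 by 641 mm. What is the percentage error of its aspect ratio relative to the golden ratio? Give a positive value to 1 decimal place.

4.1%

Ratio = 995 / 641 ≈ 1.5523.
Ideal golden ratio ≈ 1.6180. |1.5523 − 1.6180| / 1.6180 ≈ 4.06% → 4.1%.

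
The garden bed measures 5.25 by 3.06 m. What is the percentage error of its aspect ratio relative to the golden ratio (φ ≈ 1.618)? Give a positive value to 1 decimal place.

6.0%

Ratio = 5.25 / 3.06 ≈ 1.7157.
Ideal golden ratio ≈ 1.6180. |1.7157 − 1.6180| / 1.6180 ≈ 6.04% → 6.0%.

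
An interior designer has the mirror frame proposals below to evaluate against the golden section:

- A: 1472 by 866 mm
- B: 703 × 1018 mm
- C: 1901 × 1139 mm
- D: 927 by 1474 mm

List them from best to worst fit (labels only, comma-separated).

D, C, A, B

Ratios: A = 1472 / 866 ≈ 1.700; B = 1018 / 703 ≈ 1.448; C = 1901 / 1139 ≈ 1.669; D = 1474 / 927 ≈ 1.590.
|Δ from 1.618|: A 0.082; B 0.170; C 0.051; D 0.028.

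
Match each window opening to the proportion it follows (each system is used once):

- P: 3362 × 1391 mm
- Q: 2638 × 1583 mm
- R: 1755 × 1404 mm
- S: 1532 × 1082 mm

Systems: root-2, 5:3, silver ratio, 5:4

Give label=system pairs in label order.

P=silver ratio, Q=5:3, R=5:4, S=root-2

P = 3362/1391 ≈ 2.417 → silver ratio (2.414)
Q = 2638/1583 ≈ 1.666 → 5:3 (1.667)
R = 1755/1404 ≈ 1.250 → 5:4 (1.250)
S = 1532/1082 ≈ 1.416 → root-2 (1.414)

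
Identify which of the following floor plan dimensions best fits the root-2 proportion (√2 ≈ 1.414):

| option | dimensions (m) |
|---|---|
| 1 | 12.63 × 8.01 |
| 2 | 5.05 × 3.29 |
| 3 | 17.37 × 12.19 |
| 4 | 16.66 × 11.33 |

Target root-2 ≈ 1.414.
1: 1.577 (Δ0.163)  2: 1.535 (Δ0.121)  3: 1.425 (Δ0.011)  4: 1.470 (Δ0.056)

3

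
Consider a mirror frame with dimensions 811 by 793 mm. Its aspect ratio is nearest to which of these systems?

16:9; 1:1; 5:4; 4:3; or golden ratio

811/793 ≈ 1.023. Nearest candidates are 1:1 (1.000, off by 0.023) and 5:4 (1.250, off by 0.227).

1:1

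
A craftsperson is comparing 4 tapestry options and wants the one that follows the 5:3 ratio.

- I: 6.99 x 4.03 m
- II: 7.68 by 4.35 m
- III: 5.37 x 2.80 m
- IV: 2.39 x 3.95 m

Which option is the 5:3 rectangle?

Target 5:3 ≈ 1.667.
I: 1.734 (Δ0.067)  II: 1.766 (Δ0.099)  III: 1.918 (Δ0.251)  IV: 1.653 (Δ0.014)

IV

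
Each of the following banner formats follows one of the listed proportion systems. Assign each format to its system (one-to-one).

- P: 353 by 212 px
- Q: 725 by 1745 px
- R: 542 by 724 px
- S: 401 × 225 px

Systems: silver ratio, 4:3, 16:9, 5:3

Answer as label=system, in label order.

Ratios: P ≈ 1.665; Q ≈ 2.407; R ≈ 1.336; S ≈ 1.782.
Targets: silver ratio ≈ 2.414; 4:3 ≈ 1.333; 16:9 ≈ 1.778; 5:3 ≈ 1.667.

P=5:3, Q=silver ratio, R=4:3, S=16:9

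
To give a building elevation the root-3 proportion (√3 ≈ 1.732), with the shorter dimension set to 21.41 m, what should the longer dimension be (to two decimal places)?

37.08 m

root-3 ≈ 1.73205.
Longer side = 21.41 × 1.73205 ≈ 37.0832 → 37.08 m.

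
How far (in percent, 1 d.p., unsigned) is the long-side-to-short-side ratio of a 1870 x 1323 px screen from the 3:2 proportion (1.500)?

Ratio = 1870 / 1323 ≈ 1.4135.
Ideal 3:2 = 1.5000. |1.4135 − 1.5000| / 1.5000 ≈ 5.77% → 5.8%.

5.8%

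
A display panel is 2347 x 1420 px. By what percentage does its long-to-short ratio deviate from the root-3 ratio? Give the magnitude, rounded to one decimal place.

Ratio = 2347 / 1420 ≈ 1.6528.
Ideal root-3 ≈ 1.7321. |1.6528 − 1.7321| / 1.7321 ≈ 4.58% → 4.6%.

4.6%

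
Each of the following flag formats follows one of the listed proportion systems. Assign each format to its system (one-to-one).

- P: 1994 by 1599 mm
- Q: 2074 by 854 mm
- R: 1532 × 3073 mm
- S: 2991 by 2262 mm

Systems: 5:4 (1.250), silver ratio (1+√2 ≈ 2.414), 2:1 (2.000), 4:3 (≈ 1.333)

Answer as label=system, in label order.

P=5:4, Q=silver ratio, R=2:1, S=4:3

Ratios: P ≈ 1.247; Q ≈ 2.429; R ≈ 2.006; S ≈ 1.322.
Targets: 5:4 ≈ 1.250; silver ratio ≈ 2.414; 2:1 ≈ 2.000; 4:3 ≈ 1.333.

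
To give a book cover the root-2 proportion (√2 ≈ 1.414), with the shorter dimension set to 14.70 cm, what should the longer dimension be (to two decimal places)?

root-2 ≈ 1.41421.
Longer side = 14.70 × 1.41421 ≈ 20.7889 → 20.79 cm.

20.79 cm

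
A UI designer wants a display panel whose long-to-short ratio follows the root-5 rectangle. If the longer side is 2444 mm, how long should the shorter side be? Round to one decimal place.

1093.0 mm

root-5 ≈ 2.23607.
Shorter side = 2444 ÷ 2.23607 ≈ 1092.989 → 1093.0 mm.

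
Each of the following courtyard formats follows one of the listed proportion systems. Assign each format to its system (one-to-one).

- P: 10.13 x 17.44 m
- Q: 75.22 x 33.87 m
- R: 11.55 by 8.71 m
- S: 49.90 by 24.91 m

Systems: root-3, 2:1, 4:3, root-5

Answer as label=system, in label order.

P = 17.44/10.13 ≈ 1.722 → root-3 (1.732)
Q = 75.22/33.87 ≈ 2.221 → root-5 (2.236)
R = 11.55/8.71 ≈ 1.326 → 4:3 (1.333)
S = 49.90/24.91 ≈ 2.003 → 2:1 (2.000)

P=root-3, Q=root-5, R=4:3, S=2:1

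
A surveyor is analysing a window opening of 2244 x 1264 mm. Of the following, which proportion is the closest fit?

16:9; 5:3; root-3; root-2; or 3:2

16:9

Ratio = 2244 / 1264 ≈ 1.775.
Distances: 16:9 1.778 (Δ 0.003); 5:3 1.667 (Δ 0.108); root-3 1.732 (Δ 0.043); root-2 1.414 (Δ 0.361); 3:2 1.500 (Δ 0.275).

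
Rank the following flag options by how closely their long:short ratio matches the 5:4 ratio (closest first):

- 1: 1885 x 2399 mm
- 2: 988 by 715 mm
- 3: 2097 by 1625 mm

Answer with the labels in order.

1, 3, 2

1: 2399/1885 ≈ 1.273 → |1.273 − 1.250| = 0.023
2: 988/715 ≈ 1.382 → |1.382 − 1.250| = 0.132
3: 2097/1625 ≈ 1.290 → |1.290 − 1.250| = 0.040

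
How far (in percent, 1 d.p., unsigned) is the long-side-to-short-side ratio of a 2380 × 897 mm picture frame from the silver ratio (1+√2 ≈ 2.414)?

9.9%

Ratio = 2380 / 897 ≈ 2.6533.
Ideal silver ratio ≈ 2.4142. |2.6533 − 2.4142| / 2.4142 ≈ 9.90% → 9.9%.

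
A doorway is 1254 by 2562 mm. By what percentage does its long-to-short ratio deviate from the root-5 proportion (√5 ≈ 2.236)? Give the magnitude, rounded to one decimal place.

Ratio = 2562 / 1254 ≈ 2.0431.
Ideal root-5 ≈ 2.2361. |2.0431 − 2.2361| / 2.2361 ≈ 8.63% → 8.6%.

8.6%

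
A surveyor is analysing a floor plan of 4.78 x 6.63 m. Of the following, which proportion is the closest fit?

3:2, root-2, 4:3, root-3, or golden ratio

6.63/4.78 ≈ 1.387. Nearest candidates are root-2 (1.414, off by 0.027) and 4:3 (1.333, off by 0.054).

root-2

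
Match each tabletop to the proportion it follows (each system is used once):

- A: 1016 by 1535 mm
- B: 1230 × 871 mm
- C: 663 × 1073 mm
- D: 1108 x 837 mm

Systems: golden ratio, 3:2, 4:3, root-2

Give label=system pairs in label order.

A=3:2, B=root-2, C=golden ratio, D=4:3

A = 1535/1016 ≈ 1.511 → 3:2 (1.500)
B = 1230/871 ≈ 1.412 → root-2 (1.414)
C = 1073/663 ≈ 1.618 → golden ratio (1.618)
D = 1108/837 ≈ 1.324 → 4:3 (1.333)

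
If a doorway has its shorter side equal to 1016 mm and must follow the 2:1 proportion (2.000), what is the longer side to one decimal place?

2:1 = 2.00000.
Longer side = 1016 × 2.00000 ≈ 2032.000 → 2032.0 mm.

2032.0 mm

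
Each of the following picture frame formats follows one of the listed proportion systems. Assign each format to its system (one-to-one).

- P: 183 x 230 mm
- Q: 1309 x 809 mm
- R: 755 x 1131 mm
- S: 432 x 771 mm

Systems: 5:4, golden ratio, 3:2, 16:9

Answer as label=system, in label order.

P = 230/183 ≈ 1.257 → 5:4 (1.250)
Q = 1309/809 ≈ 1.618 → golden ratio (1.618)
R = 1131/755 ≈ 1.498 → 3:2 (1.500)
S = 771/432 ≈ 1.785 → 16:9 (1.778)

P=5:4, Q=golden ratio, R=3:2, S=16:9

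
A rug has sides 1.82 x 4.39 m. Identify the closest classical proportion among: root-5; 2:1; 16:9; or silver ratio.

silver ratio

4.39/1.82 ≈ 2.412. Nearest candidates are silver ratio (2.414, off by 0.002) and root-5 (2.236, off by 0.176).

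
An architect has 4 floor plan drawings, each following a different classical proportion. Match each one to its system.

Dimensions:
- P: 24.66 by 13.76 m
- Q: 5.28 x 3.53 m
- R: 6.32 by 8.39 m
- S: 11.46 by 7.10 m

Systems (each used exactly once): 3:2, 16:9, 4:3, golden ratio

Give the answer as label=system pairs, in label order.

P = 24.66/13.76 ≈ 1.792 → 16:9 (1.778)
Q = 5.28/3.53 ≈ 1.496 → 3:2 (1.500)
R = 8.39/6.32 ≈ 1.328 → 4:3 (1.333)
S = 11.46/7.10 ≈ 1.614 → golden ratio (1.618)

P=16:9, Q=3:2, R=4:3, S=golden ratio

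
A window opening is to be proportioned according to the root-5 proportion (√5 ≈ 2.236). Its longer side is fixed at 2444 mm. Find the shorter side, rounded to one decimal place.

1093.0 mm

root-5 ≈ 2.23607.
Shorter side = 2444 ÷ 2.23607 ≈ 1092.989 → 1093.0 mm.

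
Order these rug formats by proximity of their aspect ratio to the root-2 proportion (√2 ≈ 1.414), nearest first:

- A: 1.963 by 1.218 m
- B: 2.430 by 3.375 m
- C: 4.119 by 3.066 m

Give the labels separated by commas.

Ratios: A = 1.963 / 1.218 ≈ 1.612; B = 3.375 / 2.430 ≈ 1.389; C = 4.119 / 3.066 ≈ 1.343.
|Δ from 1.414|: A 0.198; B 0.025; C 0.071.

B, C, A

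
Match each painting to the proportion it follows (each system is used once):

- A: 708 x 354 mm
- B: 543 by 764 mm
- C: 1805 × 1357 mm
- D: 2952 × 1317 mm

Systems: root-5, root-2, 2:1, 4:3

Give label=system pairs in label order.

A=2:1, B=root-2, C=4:3, D=root-5

Ratios: A ≈ 2.000; B ≈ 1.407; C ≈ 1.330; D ≈ 2.241.
Targets: root-5 ≈ 2.236; root-2 ≈ 1.414; 2:1 ≈ 2.000; 4:3 ≈ 1.333.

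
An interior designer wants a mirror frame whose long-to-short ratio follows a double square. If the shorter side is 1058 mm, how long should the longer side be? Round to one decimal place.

2116.0 mm

2:1 = 2.00000.
Longer side = 1058 × 2.00000 ≈ 2116.000 → 2116.0 mm.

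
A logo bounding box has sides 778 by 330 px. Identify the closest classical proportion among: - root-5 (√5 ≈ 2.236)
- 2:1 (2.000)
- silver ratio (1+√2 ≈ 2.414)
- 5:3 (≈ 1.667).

silver ratio

778/330 ≈ 2.358. Nearest candidates are silver ratio (2.414, off by 0.056) and root-5 (2.236, off by 0.122).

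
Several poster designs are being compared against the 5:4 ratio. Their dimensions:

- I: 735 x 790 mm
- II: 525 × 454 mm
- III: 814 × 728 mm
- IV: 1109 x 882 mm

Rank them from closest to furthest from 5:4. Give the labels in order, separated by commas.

I: 790/735 ≈ 1.075 → |1.075 − 1.250| = 0.175
II: 525/454 ≈ 1.156 → |1.156 − 1.250| = 0.094
III: 814/728 ≈ 1.118 → |1.118 − 1.250| = 0.132
IV: 1109/882 ≈ 1.257 → |1.257 − 1.250| = 0.007

IV, II, III, I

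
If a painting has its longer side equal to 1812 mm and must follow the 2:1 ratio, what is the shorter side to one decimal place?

906.0 mm

2:1 = 2.00000.
Shorter side = 1812 ÷ 2.00000 ≈ 906.000 → 906.0 mm.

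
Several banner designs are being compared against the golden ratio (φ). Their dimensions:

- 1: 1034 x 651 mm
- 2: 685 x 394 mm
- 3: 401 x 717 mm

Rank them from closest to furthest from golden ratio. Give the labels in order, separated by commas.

1: 1034/651 ≈ 1.588 → |1.588 − 1.618| = 0.030
2: 685/394 ≈ 1.739 → |1.739 − 1.618| = 0.121
3: 717/401 ≈ 1.788 → |1.788 − 1.618| = 0.170

1, 2, 3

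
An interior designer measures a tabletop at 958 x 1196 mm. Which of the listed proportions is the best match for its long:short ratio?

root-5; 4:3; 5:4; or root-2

5:4

Ratio = 1196 / 958 ≈ 1.248.
Distances: root-5 2.236 (Δ 0.988); 4:3 1.333 (Δ 0.085); 5:4 1.250 (Δ 0.002); root-2 1.414 (Δ 0.166).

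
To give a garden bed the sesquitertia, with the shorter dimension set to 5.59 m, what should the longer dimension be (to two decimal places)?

7.45 m

4:3 ≈ 1.33333.
Longer side = 5.59 × 1.33333 ≈ 7.4533 → 7.45 m.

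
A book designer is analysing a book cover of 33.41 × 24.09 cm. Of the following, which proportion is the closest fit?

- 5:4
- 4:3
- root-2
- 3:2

root-2

33.41/24.09 ≈ 1.387. Nearest candidates are root-2 (1.414, off by 0.027) and 4:3 (1.333, off by 0.054).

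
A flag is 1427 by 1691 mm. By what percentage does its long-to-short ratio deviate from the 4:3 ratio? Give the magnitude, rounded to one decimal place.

Ratio = 1691 / 1427 ≈ 1.1850.
Ideal 4:3 ≈ 1.3333. |1.1850 − 1.3333| / 1.3333 ≈ 11.12% → 11.1%.

11.1%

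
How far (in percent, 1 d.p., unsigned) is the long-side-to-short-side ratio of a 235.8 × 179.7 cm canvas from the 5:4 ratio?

5.0%

Ratio = 235.8 / 179.7 ≈ 1.3122.
Ideal 5:4 = 1.2500. |1.3122 − 1.2500| / 1.2500 ≈ 4.98% → 5.0%.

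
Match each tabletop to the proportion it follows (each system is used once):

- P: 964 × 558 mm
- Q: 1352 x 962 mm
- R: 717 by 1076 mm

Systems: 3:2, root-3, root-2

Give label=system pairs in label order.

P = 964/558 ≈ 1.728 → root-3 (1.732)
Q = 1352/962 ≈ 1.405 → root-2 (1.414)
R = 1076/717 ≈ 1.501 → 3:2 (1.500)

P=root-3, Q=root-2, R=3:2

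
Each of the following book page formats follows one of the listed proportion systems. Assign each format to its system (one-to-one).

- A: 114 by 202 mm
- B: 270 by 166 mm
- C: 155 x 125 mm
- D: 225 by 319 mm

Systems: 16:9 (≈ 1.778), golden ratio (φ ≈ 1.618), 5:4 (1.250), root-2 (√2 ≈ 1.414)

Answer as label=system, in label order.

Ratios: A ≈ 1.772; B ≈ 1.627; C ≈ 1.240; D ≈ 1.418.
Targets: 16:9 ≈ 1.778; golden ratio ≈ 1.618; 5:4 ≈ 1.250; root-2 ≈ 1.414.

A=16:9, B=golden ratio, C=5:4, D=root-2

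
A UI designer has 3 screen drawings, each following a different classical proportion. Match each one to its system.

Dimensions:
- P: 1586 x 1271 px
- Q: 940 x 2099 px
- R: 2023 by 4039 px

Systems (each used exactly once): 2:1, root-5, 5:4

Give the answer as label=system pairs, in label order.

P=5:4, Q=root-5, R=2:1

P = 1586/1271 ≈ 1.248 → 5:4 (1.250)
Q = 2099/940 ≈ 2.233 → root-5 (2.236)
R = 4039/2023 ≈ 1.997 → 2:1 (2.000)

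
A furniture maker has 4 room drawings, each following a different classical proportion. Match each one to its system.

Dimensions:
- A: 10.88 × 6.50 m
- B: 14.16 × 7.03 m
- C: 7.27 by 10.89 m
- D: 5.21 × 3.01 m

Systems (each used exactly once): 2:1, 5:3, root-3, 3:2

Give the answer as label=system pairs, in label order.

A=5:3, B=2:1, C=3:2, D=root-3

A = 10.88/6.50 ≈ 1.674 → 5:3 (1.667)
B = 14.16/7.03 ≈ 2.014 → 2:1 (2.000)
C = 10.89/7.27 ≈ 1.498 → 3:2 (1.500)
D = 5.21/3.01 ≈ 1.731 → root-3 (1.732)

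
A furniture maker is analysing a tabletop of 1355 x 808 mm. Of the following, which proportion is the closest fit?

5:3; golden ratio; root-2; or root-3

Ratio = 1355 / 808 ≈ 1.677.
Distances: 5:3 1.667 (Δ 0.010); golden ratio 1.618 (Δ 0.059); root-2 1.414 (Δ 0.263); root-3 1.732 (Δ 0.055).

5:3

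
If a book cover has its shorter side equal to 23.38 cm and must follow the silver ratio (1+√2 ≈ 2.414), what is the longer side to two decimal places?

silver ratio ≈ 2.41421.
Longer side = 23.38 × 2.41421 ≈ 56.4442 → 56.44 cm.

56.44 cm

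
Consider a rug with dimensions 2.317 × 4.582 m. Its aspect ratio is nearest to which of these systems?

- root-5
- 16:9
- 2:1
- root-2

2:1

4.582/2.317 ≈ 1.978. Nearest candidates are 2:1 (2.000, off by 0.022) and 16:9 (1.778, off by 0.200).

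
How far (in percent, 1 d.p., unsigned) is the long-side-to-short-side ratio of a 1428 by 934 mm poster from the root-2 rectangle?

Ratio = 1428 / 934 ≈ 1.5289.
Ideal root-2 ≈ 1.4142. |1.5289 − 1.4142| / 1.4142 ≈ 8.11% → 8.1%.

8.1%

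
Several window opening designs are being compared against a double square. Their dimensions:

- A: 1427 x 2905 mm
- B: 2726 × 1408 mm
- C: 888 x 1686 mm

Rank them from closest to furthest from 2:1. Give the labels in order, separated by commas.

Ratios: A = 2905 / 1427 ≈ 2.036; B = 2726 / 1408 ≈ 1.936; C = 1686 / 888 ≈ 1.899.
|Δ from 2.000|: A 0.036; B 0.064; C 0.101.

A, B, C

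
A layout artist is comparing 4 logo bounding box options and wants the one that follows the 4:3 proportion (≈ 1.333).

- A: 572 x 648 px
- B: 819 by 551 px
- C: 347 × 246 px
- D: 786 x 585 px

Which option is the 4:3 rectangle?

Ratios (long/short): A ≈ 1.133; B ≈ 1.486; C ≈ 1.411; D ≈ 1.344.
4:3 ≈ 1.333; option D is nearest (Δ 0.011).

D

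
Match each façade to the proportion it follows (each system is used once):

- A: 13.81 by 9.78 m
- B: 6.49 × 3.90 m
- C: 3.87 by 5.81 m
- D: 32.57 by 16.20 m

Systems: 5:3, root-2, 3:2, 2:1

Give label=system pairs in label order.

A=root-2, B=5:3, C=3:2, D=2:1

Ratios: A ≈ 1.412; B ≈ 1.664; C ≈ 1.501; D ≈ 2.010.
Targets: 5:3 ≈ 1.667; root-2 ≈ 1.414; 3:2 ≈ 1.500; 2:1 ≈ 2.000.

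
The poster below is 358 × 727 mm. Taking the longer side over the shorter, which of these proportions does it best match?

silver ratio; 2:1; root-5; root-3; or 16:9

727/358 ≈ 2.031. Nearest candidates are 2:1 (2.000, off by 0.031) and root-5 (2.236, off by 0.205).

2:1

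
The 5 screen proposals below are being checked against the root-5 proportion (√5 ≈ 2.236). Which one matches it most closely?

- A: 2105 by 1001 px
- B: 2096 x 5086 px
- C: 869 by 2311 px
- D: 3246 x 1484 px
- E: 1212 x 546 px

Ratios (long/short): A ≈ 2.103; B ≈ 2.427; C ≈ 2.659; D ≈ 2.187; E ≈ 2.220.
root-5 ≈ 2.236; option E is nearest (Δ 0.016).

E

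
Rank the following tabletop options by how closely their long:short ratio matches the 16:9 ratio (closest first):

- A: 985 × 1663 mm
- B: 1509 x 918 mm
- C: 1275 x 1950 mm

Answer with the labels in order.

A: 1663/985 ≈ 1.688 → |1.688 − 1.778| = 0.090
B: 1509/918 ≈ 1.644 → |1.644 − 1.778| = 0.134
C: 1950/1275 ≈ 1.529 → |1.529 − 1.778| = 0.249

A, B, C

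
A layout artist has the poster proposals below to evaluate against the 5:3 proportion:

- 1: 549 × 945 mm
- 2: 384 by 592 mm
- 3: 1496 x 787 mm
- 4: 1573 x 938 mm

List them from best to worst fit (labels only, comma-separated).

4, 1, 2, 3

Ratios: 1 = 945 / 549 ≈ 1.721; 2 = 592 / 384 ≈ 1.542; 3 = 1496 / 787 ≈ 1.901; 4 = 1573 / 938 ≈ 1.677.
|Δ from 1.667|: 1 0.054; 2 0.125; 3 0.234; 4 0.010.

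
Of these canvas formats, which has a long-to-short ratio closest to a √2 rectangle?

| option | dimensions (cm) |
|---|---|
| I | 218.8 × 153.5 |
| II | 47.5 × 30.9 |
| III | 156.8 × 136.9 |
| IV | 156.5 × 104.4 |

Ratios (long/short): I ≈ 1.425; II ≈ 1.537; III ≈ 1.145; IV ≈ 1.499.
root-2 ≈ 1.414; option I is nearest (Δ 0.011).

I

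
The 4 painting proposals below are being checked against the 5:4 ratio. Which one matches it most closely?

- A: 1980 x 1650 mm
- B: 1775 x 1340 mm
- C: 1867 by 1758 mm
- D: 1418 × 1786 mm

D

Ratios (long/short): A ≈ 1.200; B ≈ 1.325; C ≈ 1.062; D ≈ 1.260.
5:4 ≈ 1.250; option D is nearest (Δ 0.010).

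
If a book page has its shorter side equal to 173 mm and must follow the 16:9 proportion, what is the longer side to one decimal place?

16:9 ≈ 1.77778.
Longer side = 173 × 1.77778 ≈ 307.556 → 307.6 mm.

307.6 mm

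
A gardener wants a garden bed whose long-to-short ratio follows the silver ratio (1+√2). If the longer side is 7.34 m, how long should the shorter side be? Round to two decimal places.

3.04 m

silver ratio ≈ 2.41421.
Shorter side = 7.34 ÷ 2.41421 ≈ 3.0403 → 3.04 m.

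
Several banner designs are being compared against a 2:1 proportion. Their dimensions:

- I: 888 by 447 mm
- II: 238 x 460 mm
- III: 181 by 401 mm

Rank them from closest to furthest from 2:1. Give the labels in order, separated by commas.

I, II, III

Ratios: I = 888 / 447 ≈ 1.987; II = 460 / 238 ≈ 1.933; III = 401 / 181 ≈ 2.215.
|Δ from 2.000|: I 0.013; II 0.067; III 0.215.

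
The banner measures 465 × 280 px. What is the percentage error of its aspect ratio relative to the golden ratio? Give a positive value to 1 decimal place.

Ratio = 465 / 280 ≈ 1.6607.
Ideal golden ratio ≈ 1.6180. |1.6607 − 1.6180| / 1.6180 ≈ 2.64% → 2.6%.

2.6%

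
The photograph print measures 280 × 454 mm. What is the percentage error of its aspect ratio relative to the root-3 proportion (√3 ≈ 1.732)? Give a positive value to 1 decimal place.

6.4%

Ratio = 454 / 280 ≈ 1.6214.
Ideal root-3 ≈ 1.7321. |1.6214 − 1.7321| / 1.7321 ≈ 6.39% → 6.4%.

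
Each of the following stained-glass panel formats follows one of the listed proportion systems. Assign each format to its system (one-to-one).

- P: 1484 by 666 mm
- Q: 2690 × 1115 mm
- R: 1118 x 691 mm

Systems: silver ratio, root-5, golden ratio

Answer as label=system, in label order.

P = 1484/666 ≈ 2.228 → root-5 (2.236)
Q = 2690/1115 ≈ 2.413 → silver ratio (2.414)
R = 1118/691 ≈ 1.618 → golden ratio (1.618)

P=root-5, Q=silver ratio, R=golden ratio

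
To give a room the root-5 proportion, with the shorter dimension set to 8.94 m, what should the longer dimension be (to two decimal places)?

root-5 ≈ 2.23607.
Longer side = 8.94 × 2.23607 ≈ 19.9905 → 19.99 m.

19.99 m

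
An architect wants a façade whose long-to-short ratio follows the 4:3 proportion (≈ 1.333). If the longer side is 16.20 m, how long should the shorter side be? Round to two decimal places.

12.15 m

4:3 ≈ 1.33333.
Shorter side = 16.20 ÷ 1.33333 ≈ 12.1500 → 12.15 m.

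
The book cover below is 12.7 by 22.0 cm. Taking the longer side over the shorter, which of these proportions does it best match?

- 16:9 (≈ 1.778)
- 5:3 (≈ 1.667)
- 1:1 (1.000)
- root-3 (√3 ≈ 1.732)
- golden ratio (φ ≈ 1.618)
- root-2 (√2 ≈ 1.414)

22.0/12.7 ≈ 1.732. Nearest candidates are root-3 (1.732, off by 0.000) and 16:9 (1.778, off by 0.046).

root-3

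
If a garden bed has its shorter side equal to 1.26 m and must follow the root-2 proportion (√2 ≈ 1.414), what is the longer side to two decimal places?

1.78 m

root-2 ≈ 1.41421.
Longer side = 1.26 × 1.41421 ≈ 1.7819 → 1.78 m.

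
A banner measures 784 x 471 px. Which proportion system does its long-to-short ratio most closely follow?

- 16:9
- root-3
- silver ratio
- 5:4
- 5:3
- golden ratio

Ratio = 784 / 471 ≈ 1.665.
Distances: 16:9 1.778 (Δ 0.113); root-3 1.732 (Δ 0.067); silver ratio 2.414 (Δ 0.749); 5:4 1.250 (Δ 0.415); 5:3 1.667 (Δ 0.002); golden ratio 1.618 (Δ 0.047).

5:3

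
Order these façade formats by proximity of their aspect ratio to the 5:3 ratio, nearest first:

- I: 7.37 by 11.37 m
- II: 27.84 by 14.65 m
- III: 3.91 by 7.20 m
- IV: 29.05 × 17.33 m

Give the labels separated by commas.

IV, I, III, II

I: 11.37/7.37 ≈ 1.543 → |1.543 − 1.667| = 0.124
II: 27.84/14.65 ≈ 1.900 → |1.900 − 1.667| = 0.233
III: 7.20/3.91 ≈ 1.841 → |1.841 − 1.667| = 0.174
IV: 29.05/17.33 ≈ 1.676 → |1.676 − 1.667| = 0.009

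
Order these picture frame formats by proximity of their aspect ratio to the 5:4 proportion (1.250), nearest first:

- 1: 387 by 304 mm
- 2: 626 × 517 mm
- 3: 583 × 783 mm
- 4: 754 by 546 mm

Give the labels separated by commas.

Ratios: 1 = 387 / 304 ≈ 1.273; 2 = 626 / 517 ≈ 1.211; 3 = 783 / 583 ≈ 1.343; 4 = 754 / 546 ≈ 1.381.
|Δ from 1.250|: 1 0.023; 2 0.039; 3 0.093; 4 0.131.

1, 2, 3, 4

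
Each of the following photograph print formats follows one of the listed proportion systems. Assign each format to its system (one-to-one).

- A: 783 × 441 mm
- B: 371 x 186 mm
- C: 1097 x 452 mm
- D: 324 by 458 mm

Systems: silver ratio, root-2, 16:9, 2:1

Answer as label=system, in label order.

A=16:9, B=2:1, C=silver ratio, D=root-2

Ratios: A ≈ 1.776; B ≈ 1.995; C ≈ 2.427; D ≈ 1.414.
Targets: silver ratio ≈ 2.414; root-2 ≈ 1.414; 16:9 ≈ 1.778; 2:1 ≈ 2.000.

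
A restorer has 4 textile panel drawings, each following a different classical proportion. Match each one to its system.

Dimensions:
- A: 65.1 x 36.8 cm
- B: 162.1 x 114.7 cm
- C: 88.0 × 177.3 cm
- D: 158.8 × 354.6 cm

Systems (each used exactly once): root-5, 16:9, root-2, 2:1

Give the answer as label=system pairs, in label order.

A=16:9, B=root-2, C=2:1, D=root-5

A = 65.1/36.8 ≈ 1.769 → 16:9 (1.778)
B = 162.1/114.7 ≈ 1.413 → root-2 (1.414)
C = 177.3/88.0 ≈ 2.015 → 2:1 (2.000)
D = 354.6/158.8 ≈ 2.233 → root-5 (2.236)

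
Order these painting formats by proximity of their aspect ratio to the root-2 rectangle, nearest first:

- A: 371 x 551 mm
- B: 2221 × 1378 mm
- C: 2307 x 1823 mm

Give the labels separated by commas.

A: 551/371 ≈ 1.485 → |1.485 − 1.414| = 0.071
B: 2221/1378 ≈ 1.612 → |1.612 − 1.414| = 0.198
C: 2307/1823 ≈ 1.265 → |1.265 − 1.414| = 0.149

A, C, B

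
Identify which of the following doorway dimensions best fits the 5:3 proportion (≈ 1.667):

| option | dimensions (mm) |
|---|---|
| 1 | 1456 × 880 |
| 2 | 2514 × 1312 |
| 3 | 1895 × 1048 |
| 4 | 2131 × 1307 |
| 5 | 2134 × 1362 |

1

Ratios (long/short): 1 ≈ 1.655; 2 ≈ 1.916; 3 ≈ 1.808; 4 ≈ 1.630; 5 ≈ 1.567.
5:3 ≈ 1.667; option 1 is nearest (Δ 0.012).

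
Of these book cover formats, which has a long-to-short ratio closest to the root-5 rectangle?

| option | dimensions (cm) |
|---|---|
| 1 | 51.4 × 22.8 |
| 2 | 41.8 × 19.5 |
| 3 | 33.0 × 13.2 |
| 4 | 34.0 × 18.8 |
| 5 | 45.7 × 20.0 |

1

Ratios (long/short): 1 ≈ 2.254; 2 ≈ 2.144; 3 ≈ 2.500; 4 ≈ 1.809; 5 ≈ 2.285.
root-5 ≈ 2.236; option 1 is nearest (Δ 0.018).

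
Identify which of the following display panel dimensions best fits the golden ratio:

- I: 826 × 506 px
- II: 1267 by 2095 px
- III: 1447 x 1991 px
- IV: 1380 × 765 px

Target golden ratio ≈ 1.618.
I: 1.632 (Δ0.014)  II: 1.654 (Δ0.036)  III: 1.376 (Δ0.242)  IV: 1.804 (Δ0.186)

I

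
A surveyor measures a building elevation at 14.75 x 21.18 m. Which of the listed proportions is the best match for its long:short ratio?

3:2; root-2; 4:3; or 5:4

21.18/14.75 ≈ 1.436. Nearest candidates are root-2 (1.414, off by 0.022) and 3:2 (1.500, off by 0.064).

root-2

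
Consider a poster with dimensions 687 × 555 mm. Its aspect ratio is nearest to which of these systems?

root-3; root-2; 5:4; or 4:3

Ratio = 687 / 555 ≈ 1.238.
Distances: root-3 1.732 (Δ 0.494); root-2 1.414 (Δ 0.176); 5:4 1.250 (Δ 0.012); 4:3 1.333 (Δ 0.095).

5:4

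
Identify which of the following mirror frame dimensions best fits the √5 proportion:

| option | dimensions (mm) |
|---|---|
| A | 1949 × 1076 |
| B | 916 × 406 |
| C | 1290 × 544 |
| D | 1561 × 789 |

B

Ratios (long/short): A ≈ 1.811; B ≈ 2.256; C ≈ 2.371; D ≈ 1.978.
root-5 ≈ 2.236; option B is nearest (Δ 0.020).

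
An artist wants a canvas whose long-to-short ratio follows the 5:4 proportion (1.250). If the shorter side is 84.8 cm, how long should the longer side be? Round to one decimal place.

5:4 = 1.25000.
Longer side = 84.8 × 1.25000 ≈ 106.000 → 106.0 cm.

106.0 cm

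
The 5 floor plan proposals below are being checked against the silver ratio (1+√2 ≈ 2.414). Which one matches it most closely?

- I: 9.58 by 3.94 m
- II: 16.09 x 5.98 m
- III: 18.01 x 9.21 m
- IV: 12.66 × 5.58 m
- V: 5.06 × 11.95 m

Ratios (long/short): I ≈ 2.431; II ≈ 2.691; III ≈ 1.955; IV ≈ 2.269; V ≈ 2.362.
silver ratio ≈ 2.414; option I is nearest (Δ 0.017).

I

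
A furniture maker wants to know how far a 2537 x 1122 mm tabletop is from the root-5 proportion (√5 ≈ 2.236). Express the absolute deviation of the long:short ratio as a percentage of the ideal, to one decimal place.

1.1%

Ratio = 2537 / 1122 ≈ 2.2611.
Ideal root-5 ≈ 2.2361. |2.2611 − 2.2361| / 2.2361 ≈ 1.12% → 1.1%.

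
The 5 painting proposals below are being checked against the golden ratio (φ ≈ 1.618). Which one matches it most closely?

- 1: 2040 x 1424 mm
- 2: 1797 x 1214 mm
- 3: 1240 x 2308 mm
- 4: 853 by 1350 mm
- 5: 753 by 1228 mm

Ratios (long/short): 1 ≈ 1.433; 2 ≈ 1.480; 3 ≈ 1.861; 4 ≈ 1.583; 5 ≈ 1.631.
golden ratio ≈ 1.618; option 5 is nearest (Δ 0.013).

5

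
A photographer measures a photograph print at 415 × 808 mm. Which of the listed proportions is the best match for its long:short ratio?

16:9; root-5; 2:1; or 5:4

808/415 ≈ 1.947. Nearest candidates are 2:1 (2.000, off by 0.053) and 16:9 (1.778, off by 0.169).

2:1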